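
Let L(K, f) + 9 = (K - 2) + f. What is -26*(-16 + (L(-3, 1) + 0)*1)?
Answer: 754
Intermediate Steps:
L(K, f) = -11 + K + f (L(K, f) = -9 + ((K - 2) + f) = -9 + ((-2 + K) + f) = -9 + (-2 + K + f) = -11 + K + f)
-26*(-16 + (L(-3, 1) + 0)*1) = -26*(-16 + ((-11 - 3 + 1) + 0)*1) = -26*(-16 + (-13 + 0)*1) = -26*(-16 - 13*1) = -26*(-16 - 13) = -26*(-29) = 754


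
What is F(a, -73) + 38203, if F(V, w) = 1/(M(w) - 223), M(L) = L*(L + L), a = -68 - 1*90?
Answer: 398648306/10435 ≈ 38203.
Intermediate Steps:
a = -158 (a = -68 - 90 = -158)
M(L) = 2*L**2 (M(L) = L*(2*L) = 2*L**2)
F(V, w) = 1/(-223 + 2*w**2) (F(V, w) = 1/(2*w**2 - 223) = 1/(-223 + 2*w**2))
F(a, -73) + 38203 = 1/(-223 + 2*(-73)**2) + 38203 = 1/(-223 + 2*5329) + 38203 = 1/(-223 + 10658) + 38203 = 1/10435 + 38203 = 398648306/10435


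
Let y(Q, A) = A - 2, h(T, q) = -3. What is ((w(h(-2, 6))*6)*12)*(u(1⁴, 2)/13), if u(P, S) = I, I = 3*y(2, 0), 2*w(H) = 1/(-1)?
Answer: 216/13 ≈ 16.615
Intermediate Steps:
w(H) = -½ (w(H) = (1/(-1))/2 = (1*(-1))/2 = (½)*(-1) = -½)
y(Q, A) = -2 + A
I = -6 (I = 3*(-2 + 0) = 3*(-2) = -6)
u(P, S) = -6
((w(h(-2, 6))*6)*12)*(u(1⁴, 2)/13) = (-½*6*12)*(-6/13) = (-3*12)*(-6*1/13) = -36*(-6/13) = 216/13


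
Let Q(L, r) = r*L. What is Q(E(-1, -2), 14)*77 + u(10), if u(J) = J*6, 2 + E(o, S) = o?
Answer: -3174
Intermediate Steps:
E(o, S) = -2 + o
Q(L, r) = L*r
u(J) = 6*J
Q(E(-1, -2), 14)*77 + u(10) = ((-2 - 1)*14)*77 + 6*10 = -3*14*77 + 60 = -42*77 + 60 = -3234 + 60 = -3174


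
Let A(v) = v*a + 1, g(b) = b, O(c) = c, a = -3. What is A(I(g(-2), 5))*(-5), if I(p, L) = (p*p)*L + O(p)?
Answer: 265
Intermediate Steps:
I(p, L) = p + L*p² (I(p, L) = (p*p)*L + p = p²*L + p = L*p² + p = p + L*p²)
A(v) = 1 - 3*v (A(v) = v*(-3) + 1 = -3*v + 1 = 1 - 3*v)
A(I(g(-2), 5))*(-5) = (1 - (-6)*(1 + 5*(-2)))*(-5) = (1 - (-6)*(1 - 10))*(-5) = (1 - (-6)*(-9))*(-5) = (1 - 3*18)*(-5) = (1 - 54)*(-5) = -53*(-5) = 265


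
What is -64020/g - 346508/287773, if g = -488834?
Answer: -75480832106/70336613341 ≈ -1.0731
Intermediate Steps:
-64020/g - 346508/287773 = -64020/(-488834) - 346508/287773 = -64020*(-1/488834) - 346508*1/287773 = 32010/244417 - 346508/287773 = -75480832106/70336613341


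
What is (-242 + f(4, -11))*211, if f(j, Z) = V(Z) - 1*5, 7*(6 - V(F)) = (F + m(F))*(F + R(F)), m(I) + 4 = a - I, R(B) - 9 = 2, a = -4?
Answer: -50851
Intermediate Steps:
R(B) = 11 (R(B) = 9 + 2 = 11)
m(I) = -8 - I (m(I) = -4 + (-4 - I) = -8 - I)
V(F) = 130/7 + 8*F/7 (V(F) = 6 - (F + (-8 - F))*(F + 11)/7 = 6 - (-8)*(11 + F)/7 = 6 - (-88 - 8*F)/7 = 6 + (88/7 + 8*F/7) = 130/7 + 8*F/7)
f(j, Z) = 95/7 + 8*Z/7 (f(j, Z) = (130/7 + 8*Z/7) - 1*5 = (130/7 + 8*Z/7) - 5 = 95/7 + 8*Z/7)
(-242 + f(4, -11))*211 = (-242 + (95/7 + (8/7)*(-11)))*211 = (-242 + (95/7 - 88/7))*211 = (-242 + 1)*211 = -241*211 = -50851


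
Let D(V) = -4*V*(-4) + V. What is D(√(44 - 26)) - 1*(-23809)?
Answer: 23809 + 51*√2 ≈ 23881.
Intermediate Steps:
D(V) = 17*V (D(V) = -(-16)*V + V = 16*V + V = 17*V)
D(√(44 - 26)) - 1*(-23809) = 17*√(44 - 26) - 1*(-23809) = 17*√18 + 23809 = 17*(3*√2) + 23809 = 51*√2 + 23809 = 23809 + 51*√2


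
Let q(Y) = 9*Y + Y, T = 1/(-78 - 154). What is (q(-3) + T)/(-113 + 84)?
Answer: 6961/6728 ≈ 1.0346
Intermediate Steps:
T = -1/232 (T = 1/(-232) = -1/232 ≈ -0.0043103)
q(Y) = 10*Y
(q(-3) + T)/(-113 + 84) = (10*(-3) - 1/232)/(-113 + 84) = (-30 - 1/232)/(-29) = -1/29*(-6961/232) = 6961/6728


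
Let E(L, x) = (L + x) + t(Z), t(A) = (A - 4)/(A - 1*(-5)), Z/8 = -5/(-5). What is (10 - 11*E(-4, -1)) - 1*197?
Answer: -1760/13 ≈ -135.38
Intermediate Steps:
Z = 8 (Z = 8*(-5/(-5)) = 8*(-5*(-⅕)) = 8*1 = 8)
t(A) = (-4 + A)/(5 + A) (t(A) = (-4 + A)/(A + 5) = (-4 + A)/(5 + A))
E(L, x) = 4/13 + L + x (E(L, x) = (L + x) + (-4 + 8)/(5 + 8) = (L + x) + 4/13 = 4/13 + L + x)
(10 - 11*E(-4, -1)) - 1*197 = (10 - 11*(4/13 - 4 - 1)) - 1*197 = (10 - 11*(-61/13)) - 197 = (10 + 671/13) - 197 = 801/13 - 197 = -1760/13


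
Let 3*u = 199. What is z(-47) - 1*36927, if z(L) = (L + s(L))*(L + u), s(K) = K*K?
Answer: 14615/3 ≈ 4871.7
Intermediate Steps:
u = 199/3 (u = (⅓)*199 = 199/3 ≈ 66.333)
s(K) = K²
z(L) = (199/3 + L)*(L + L²) (z(L) = (L + L²)*(L + 199/3) = (L + L²)*(199/3 + L) = (199/3 + L)*(L + L²))
z(-47) - 1*36927 = (⅓)*(-47)*(199 + 3*(-47)² + 202*(-47)) - 1*36927 = (⅓)*(-47)*(199 + 3*2209 - 9494) - 36927 = (⅓)*(-47)*(199 + 6627 - 9494) - 36927 = (⅓)*(-47)*(-2668) - 36927 = 125396/3 - 36927 = 14615/3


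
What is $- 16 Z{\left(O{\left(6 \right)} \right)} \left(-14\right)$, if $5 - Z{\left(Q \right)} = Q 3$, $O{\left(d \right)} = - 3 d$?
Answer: $13216$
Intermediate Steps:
$Z{\left(Q \right)} = 5 - 3 Q$ ($Z{\left(Q \right)} = 5 - Q 3 = 5 - 3 Q$)
$- 16 Z{\left(O{\left(6 \right)} \right)} \left(-14\right) = - 16 \left(5 - 3 \left(\left(-3\right) 6\right)\right) \left(-14\right) = - 16 \left(5 - -54\right) \left(-14\right) = - 16 \left(5 + 54\right) \left(-14\right) = \left(-16\right) 59 \left(-14\right) = \left(-944\right) \left(-14\right) = 13216$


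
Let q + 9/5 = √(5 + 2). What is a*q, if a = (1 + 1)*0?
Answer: 0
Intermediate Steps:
q = -9/5 + √7 (q = -9/5 + √(5 + 2) = -9/5 + √7 ≈ 0.84575)
a = 0 (a = 2*0 = 0)
a*q = 0*(-9/5 + √7) = 0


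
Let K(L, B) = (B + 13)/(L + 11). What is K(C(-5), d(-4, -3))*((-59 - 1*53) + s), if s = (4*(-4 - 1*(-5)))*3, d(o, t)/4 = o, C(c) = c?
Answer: 50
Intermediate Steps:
d(o, t) = 4*o
K(L, B) = (13 + B)/(11 + L)
s = 12 (s = (4*(-4 + 5))*3 = (4*1)*3 = 4*3 = 12)
K(C(-5), d(-4, -3))*((-59 - 1*53) + s) = ((13 + 4*(-4))/(11 - 5))*((-59 - 1*53) + 12) = ((13 - 16)/6)*((-59 - 53) + 12) = ((1/6)*(-3))*(-112 + 12) = -1/2*(-100) = 50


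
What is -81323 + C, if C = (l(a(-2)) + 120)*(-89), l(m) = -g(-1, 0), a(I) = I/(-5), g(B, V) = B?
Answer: -92092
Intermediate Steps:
a(I) = -I/5 (a(I) = I*(-⅕) = -I/5)
l(m) = 1 (l(m) = -1*(-1) = 1)
C = -10769 (C = (1 + 120)*(-89) = 121*(-89) = -10769)
-81323 + C = -81323 - 10769 = -92092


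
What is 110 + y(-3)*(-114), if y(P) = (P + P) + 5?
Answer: 224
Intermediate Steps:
y(P) = 5 + 2*P (y(P) = 2*P + 5 = 5 + 2*P)
110 + y(-3)*(-114) = 110 + (5 + 2*(-3))*(-114) = 110 + (5 - 6)*(-114) = 110 - 1*(-114) = 110 + 114 = 224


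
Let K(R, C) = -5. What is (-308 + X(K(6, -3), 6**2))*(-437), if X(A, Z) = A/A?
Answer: 134159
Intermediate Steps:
X(A, Z) = 1
(-308 + X(K(6, -3), 6**2))*(-437) = (-308 + 1)*(-437) = -307*(-437) = 134159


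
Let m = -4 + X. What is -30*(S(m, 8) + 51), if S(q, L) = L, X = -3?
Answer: -1770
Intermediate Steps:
m = -7 (m = -4 - 3 = -7)
-30*(S(m, 8) + 51) = -30*(8 + 51) = -30*59 = -1770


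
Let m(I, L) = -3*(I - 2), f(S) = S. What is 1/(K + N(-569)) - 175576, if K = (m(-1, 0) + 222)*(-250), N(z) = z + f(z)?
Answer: -10339319489/58888 ≈ -1.7558e+5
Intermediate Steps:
N(z) = 2*z (N(z) = z + z = 2*z)
m(I, L) = 6 - 3*I (m(I, L) = -3*(-2 + I) = 6 - 3*I)
K = -57750 (K = ((6 - 3*(-1)) + 222)*(-250) = ((6 + 3) + 222)*(-250) = (9 + 222)*(-250) = 231*(-250) = -57750)
1/(K + N(-569)) - 175576 = 1/(-57750 + 2*(-569)) - 175576 = 1/(-57750 - 1138) - 175576 = 1/(-58888) - 175576 = -1/58888 - 175576 = -10339319489/58888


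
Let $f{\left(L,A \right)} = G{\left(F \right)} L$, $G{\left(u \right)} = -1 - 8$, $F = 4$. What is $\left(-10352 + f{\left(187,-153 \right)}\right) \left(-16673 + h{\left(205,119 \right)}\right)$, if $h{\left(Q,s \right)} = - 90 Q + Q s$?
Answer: $129111480$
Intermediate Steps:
$G{\left(u \right)} = -9$ ($G{\left(u \right)} = -1 - 8 = -9$)
$f{\left(L,A \right)} = - 9 L$
$\left(-10352 + f{\left(187,-153 \right)}\right) \left(-16673 + h{\left(205,119 \right)}\right) = \left(-10352 - 1683\right) \left(-16673 + 205 \left(-90 + 119\right)\right) = \left(-10352 - 1683\right) \left(-16673 + 205 \cdot 29\right) = - 12035 \left(-16673 + 5945\right) = \left(-12035\right) \left(-10728\right) = 129111480$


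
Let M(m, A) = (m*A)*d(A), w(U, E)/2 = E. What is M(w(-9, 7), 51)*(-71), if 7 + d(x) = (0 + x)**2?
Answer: -131500236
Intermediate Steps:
w(U, E) = 2*E
d(x) = -7 + x**2 (d(x) = -7 + (0 + x)**2 = -7 + x**2)
M(m, A) = A*m*(-7 + A**2) (M(m, A) = (m*A)*(-7 + A**2) = (A*m)*(-7 + A**2) = A*m*(-7 + A**2))
M(w(-9, 7), 51)*(-71) = (51*(2*7)*(-7 + 51**2))*(-71) = (51*14*(-7 + 2601))*(-71) = (51*14*2594)*(-71) = 1852116*(-71) = -131500236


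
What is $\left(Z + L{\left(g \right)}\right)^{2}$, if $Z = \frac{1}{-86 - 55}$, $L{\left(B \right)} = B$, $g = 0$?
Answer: $\frac{1}{19881} \approx 5.0299 \cdot 10^{-5}$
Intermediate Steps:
$Z = - \frac{1}{141}$ ($Z = \frac{1}{-141} = - \frac{1}{141} \approx -0.0070922$)
$\left(Z + L{\left(g \right)}\right)^{2} = \left(- \frac{1}{141} + 0\right)^{2} = \left(- \frac{1}{141}\right)^{2} = \frac{1}{19881}$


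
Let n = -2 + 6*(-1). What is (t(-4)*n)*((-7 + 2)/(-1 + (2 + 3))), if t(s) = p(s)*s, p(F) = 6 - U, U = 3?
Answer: -120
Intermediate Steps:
n = -8 (n = -2 - 6 = -8)
p(F) = 3 (p(F) = 6 - 1*3 = 6 - 3 = 3)
t(s) = 3*s
(t(-4)*n)*((-7 + 2)/(-1 + (2 + 3))) = ((3*(-4))*(-8))*((-7 + 2)/(-1 + (2 + 3))) = (-12*(-8))*(-5/(-1 + 5)) = 96*(-5/4) = -120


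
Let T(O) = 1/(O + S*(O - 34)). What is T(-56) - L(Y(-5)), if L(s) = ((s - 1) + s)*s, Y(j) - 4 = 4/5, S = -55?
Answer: -5050583/122350 ≈ -41.280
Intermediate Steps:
Y(j) = 24/5 (Y(j) = 4 + 4/5 = 24/5)
L(s) = s*(-1 + 2*s) (L(s) = ((-1 + s) + s)*s = (-1 + 2*s)*s = s*(-1 + 2*s))
T(O) = 1/(1870 - 54*O) (T(O) = 1/(O - 55*(O - 34)) = 1/(O - 55*(-34 + O)) = 1/(O + (1870 - 55*O)) = 1/(1870 - 54*O))
T(-56) - L(Y(-5)) = 1/(2*(935 - 27*(-56))) - 24*(-1 + 2*(24/5))/5 = 1/(2*(935 + 1512)) - 24*(-1 + 48/5)/5 = (1/2)/2447 - 24*43/(5*5) = (1/2)*(1/2447) - 1*1032/25 = 1/4894 - 1032/25 = -5050583/122350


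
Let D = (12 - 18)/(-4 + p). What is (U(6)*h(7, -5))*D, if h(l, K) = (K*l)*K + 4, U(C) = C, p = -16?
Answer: 1611/5 ≈ 322.20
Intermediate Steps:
h(l, K) = 4 + l*K**2 (h(l, K) = l*K**2 + 4 = 4 + l*K**2)
D = 3/10 (D = (12 - 18)/(-4 - 16) = -6/(-20) = -6*(-1/20) = 3/10 ≈ 0.30000)
(U(6)*h(7, -5))*D = (6*(4 + 7*(-5)**2))*(3/10) = (6*(4 + 7*25))*(3/10) = (6*(4 + 175))*(3/10) = (6*179)*(3/10) = 1074*(3/10) = 1611/5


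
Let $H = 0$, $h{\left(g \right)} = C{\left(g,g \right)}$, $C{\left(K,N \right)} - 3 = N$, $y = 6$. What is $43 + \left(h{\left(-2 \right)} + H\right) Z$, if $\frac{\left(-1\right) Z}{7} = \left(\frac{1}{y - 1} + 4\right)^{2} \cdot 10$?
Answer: $- \frac{5959}{5} \approx -1191.8$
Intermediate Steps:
$C{\left(K,N \right)} = 3 + N$
$h{\left(g \right)} = 3 + g$
$Z = - \frac{6174}{5}$ ($Z = - 7 \left(\frac{1}{6 - 1} + 4\right)^{2} \cdot 10 = - 7 \left(\frac{1}{5} + 4\right)^{2} \cdot 10 = - 7 \left(\frac{21}{5}\right)^{2} \cdot 10 = - 7 \cdot \frac{441}{25} \cdot 10 = \left(-7\right) \frac{882}{5} = - \frac{6174}{5} \approx -1234.8$)
$43 + \left(h{\left(-2 \right)} + H\right) Z = 43 + \left(\left(3 - 2\right) + 0\right) \left(- \frac{6174}{5}\right) = 43 + \left(1 + 0\right) \left(- \frac{6174}{5}\right) = 43 + 1 \left(- \frac{6174}{5}\right) = 43 - \frac{6174}{5} = - \frac{5959}{5}$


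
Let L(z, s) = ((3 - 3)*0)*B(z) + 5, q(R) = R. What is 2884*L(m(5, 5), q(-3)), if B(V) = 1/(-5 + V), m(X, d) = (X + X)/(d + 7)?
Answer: 14420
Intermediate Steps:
m(X, d) = 2*X/(7 + d) (m(X, d) = (2*X)/(7 + d) = 2*X/(7 + d))
L(z, s) = 5 (L(z, s) = ((3 - 3)*0)/(-5 + z) + 5 = (0*0)/(-5 + z) + 5 = 0/(-5 + z) + 5 = 0 + 5 = 5)
2884*L(m(5, 5), q(-3)) = 2884*5 = 14420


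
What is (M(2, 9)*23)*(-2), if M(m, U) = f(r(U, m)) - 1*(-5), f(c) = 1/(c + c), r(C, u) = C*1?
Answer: -2093/9 ≈ -232.56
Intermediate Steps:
r(C, u) = C
f(c) = 1/(2*c)
M(m, U) = 5 + 1/(2*U) (M(m, U) = 1/(2*U) - 1*(-5) = 1/(2*U) + 5 = 5 + 1/(2*U))
(M(2, 9)*23)*(-2) = ((5 + (½)/9)*23)*(-2) = ((5 + (½)*(⅑))*23)*(-2) = ((5 + 1/18)*23)*(-2) = ((91/18)*23)*(-2) = (2093/18)*(-2) = -2093/9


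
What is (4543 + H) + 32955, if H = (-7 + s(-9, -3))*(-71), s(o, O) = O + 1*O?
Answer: 38421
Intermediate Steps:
s(o, O) = 2*O (s(o, O) = O + O = 2*O)
H = 923 (H = (-7 + 2*(-3))*(-71) = (-7 - 6)*(-71) = -13*(-71) = 923)
(4543 + H) + 32955 = (4543 + 923) + 32955 = 5466 + 32955 = 38421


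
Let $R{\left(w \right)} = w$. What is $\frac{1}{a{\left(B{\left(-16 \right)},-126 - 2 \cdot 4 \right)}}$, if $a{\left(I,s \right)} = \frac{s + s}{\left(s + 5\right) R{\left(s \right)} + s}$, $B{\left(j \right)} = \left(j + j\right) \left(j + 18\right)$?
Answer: $-64$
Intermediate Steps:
$B{\left(j \right)} = 2 j \left(18 + j\right)$
$a{\left(I,s \right)} = \frac{2 s}{s + s \left(5 + s\right)}$ ($a{\left(I,s \right)} = \frac{s + s}{\left(s + 5\right) s + s} = \frac{2 s}{\left(5 + s\right) s + s} = \frac{2 s}{s \left(5 + s\right) + s} = \frac{2 s}{s + s \left(5 + s\right)}$)
$\frac{1}{a{\left(B{\left(-16 \right)},-126 - 2 \cdot 4 \right)}} = \frac{1}{2 \frac{1}{6 - \left(126 + 2 \cdot 4\right)}} = \frac{1}{2 \frac{1}{6 - 134}} = \frac{1}{2 \frac{1}{-128}} = \frac{1}{2 \left(- \frac{1}{128}\right)} = \frac{1}{- \frac{1}{64}} = -64$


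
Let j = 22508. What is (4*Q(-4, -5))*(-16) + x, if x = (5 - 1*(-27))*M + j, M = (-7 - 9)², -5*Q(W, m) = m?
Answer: 30636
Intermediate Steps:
Q(W, m) = -m/5
M = 256 (M = (-16)² = 256)
x = 30700 (x = (5 - 1*(-27))*256 + 22508 = (5 + 27)*256 + 22508 = 32*256 + 22508 = 8192 + 22508 = 30700)
(4*Q(-4, -5))*(-16) + x = (4*(-⅕*(-5)))*(-16) + 30700 = (4*1)*(-16) + 30700 = 4*(-16) + 30700 = -64 + 30700 = 30636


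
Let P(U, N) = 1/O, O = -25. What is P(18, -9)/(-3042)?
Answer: 1/76050 ≈ 1.3149e-5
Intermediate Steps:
P(U, N) = -1/25 (P(U, N) = 1/(-25) = -1/25)
P(18, -9)/(-3042) = -1/25/(-3042) = -1/25*(-1/3042) = 1/76050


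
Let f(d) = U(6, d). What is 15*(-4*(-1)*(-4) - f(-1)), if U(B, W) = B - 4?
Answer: -270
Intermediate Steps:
U(B, W) = -4 + B
f(d) = 2 (f(d) = -4 + 6 = 2)
15*(-4*(-1)*(-4) - f(-1)) = 15*(-4*(-1)*(-4) - 1*2) = 15*(4*(-4) - 2) = 15*(-16 - 2) = 15*(-18) = -270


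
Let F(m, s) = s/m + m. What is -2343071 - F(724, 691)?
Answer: -1696908271/724 ≈ -2.3438e+6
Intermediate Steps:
F(m, s) = m + s/m
-2343071 - F(724, 691) = -2343071 - (724 + 691/724) = -2343071 - 1*524867/724 = -2343071 - 524867/724 = -1696908271/724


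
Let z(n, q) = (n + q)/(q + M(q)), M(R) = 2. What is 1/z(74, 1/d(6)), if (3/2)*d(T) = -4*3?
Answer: 5/197 ≈ 0.025381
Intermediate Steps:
d(T) = -8 (d(T) = 2*(-4*3)/3 = (2/3)*(-12) = -8)
z(n, q) = (n + q)/(2 + q) (z(n, q) = (n + q)/(q + 2) = (n + q)/(2 + q))
1/z(74, 1/d(6)) = 1/((74 + 1/(-8))/(2 + 1/(-8))) = 1/((74 - 1/8)/(2 - 1/8)) = 1/((591/8)/(15/8)) = 1/((8/15)*(591/8)) = 1/(197/5) = 5/197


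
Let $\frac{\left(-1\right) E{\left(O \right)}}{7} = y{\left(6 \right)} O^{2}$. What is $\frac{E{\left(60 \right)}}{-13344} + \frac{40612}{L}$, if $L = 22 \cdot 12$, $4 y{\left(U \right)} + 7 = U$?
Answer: $\frac{511613}{3336} \approx 153.36$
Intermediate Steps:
$y{\left(U \right)} = - \frac{7}{4} + \frac{U}{4}$
$E{\left(O \right)} = \frac{7 O^{2}}{4}$ ($E{\left(O \right)} = - 7 \left(- \frac{7}{4} + \frac{1}{4} \cdot 6\right) O^{2} = - 7 \left(- \frac{7}{4} + \frac{3}{2}\right) O^{2} = - 7 \left(- \frac{O^{2}}{4}\right) = \frac{7 O^{2}}{4}$)
$L = 264$
$\frac{E{\left(60 \right)}}{-13344} + \frac{40612}{L} = \frac{\frac{7}{4} \cdot 60^{2}}{-13344} + \frac{40612}{264} = \frac{7}{4} \cdot 3600 \left(- \frac{1}{13344}\right) + 40612 \cdot \frac{1}{264} = 6300 \left(- \frac{1}{13344}\right) + \frac{923}{6} = - \frac{525}{1112} + \frac{923}{6} = \frac{511613}{3336}$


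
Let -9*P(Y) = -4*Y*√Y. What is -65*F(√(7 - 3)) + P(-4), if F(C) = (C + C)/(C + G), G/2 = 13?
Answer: -65/7 - 32*I/9 ≈ -9.2857 - 3.5556*I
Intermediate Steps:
G = 26 (G = 2*13 = 26)
P(Y) = 4*Y^(3/2)/9 (P(Y) = -(-4)*Y*√Y/9 = -(-4)*Y^(3/2)/9 = 4*Y^(3/2)/9)
F(C) = 2*C/(26 + C) (F(C) = (C + C)/(C + 26) = (2*C)/(26 + C) = 2*C/(26 + C))
-65*F(√(7 - 3)) + P(-4) = -130*√(7 - 3)/(26 + √(7 - 3)) + 4*(-4)^(3/2)/9 = -130*√4/(26 + √4) + 4*(-8*I)/9 = -130*2/(26 + 2) - 32*I/9 = -130*2/28 - 32*I/9 = -65*⅐ - 32*I/9 = -65/7 - 32*I/9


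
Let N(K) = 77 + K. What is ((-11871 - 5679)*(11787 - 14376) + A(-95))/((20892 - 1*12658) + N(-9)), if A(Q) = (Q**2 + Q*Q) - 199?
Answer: 6493543/1186 ≈ 5475.2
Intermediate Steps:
A(Q) = -199 + 2*Q**2 (A(Q) = (Q**2 + Q**2) - 199 = 2*Q**2 - 199 = -199 + 2*Q**2)
((-11871 - 5679)*(11787 - 14376) + A(-95))/((20892 - 1*12658) + N(-9)) = ((-11871 - 5679)*(11787 - 14376) + (-199 + 2*(-95)**2))/((20892 - 1*12658) + (77 - 9)) = (-17550*(-2589) + (-199 + 2*9025))/((20892 - 12658) + 68) = (45436950 + (-199 + 18050))/(8234 + 68) = (45436950 + 17851)/8302 = 45454801*(1/8302) = 6493543/1186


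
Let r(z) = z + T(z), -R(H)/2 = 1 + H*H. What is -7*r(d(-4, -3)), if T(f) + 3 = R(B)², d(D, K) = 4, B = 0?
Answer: -35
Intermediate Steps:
R(H) = -2 - 2*H² (R(H) = -2*(1 + H*H) = -2*(1 + H²) = -2 - 2*H²)
T(f) = 1 (T(f) = -3 + (-2 - 2*0²)² = -3 + (-2 - 2*0)² = -3 + (-2 + 0)² = -3 + (-2)² = -3 + 4 = 1)
r(z) = 1 + z (r(z) = z + 1 = 1 + z)
-7*r(d(-4, -3)) = -7*(1 + 4) = -7*5 = -35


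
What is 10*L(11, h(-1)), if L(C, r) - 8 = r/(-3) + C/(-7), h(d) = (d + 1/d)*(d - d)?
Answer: 450/7 ≈ 64.286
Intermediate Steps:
h(d) = 0 (h(d) = (d + 1/d)*0 = 0)
L(C, r) = 8 - r/3 - C/7 (L(C, r) = 8 + (r/(-3) + C/(-7)) = 8 + (r*(-1/3) + C*(-1/7)) = 8 + (-r/3 - C/7) = 8 - r/3 - C/7)
10*L(11, h(-1)) = 10*(8 - 1/3*0 - 1/7*11) = 10*(8 + 0 - 11/7) = 10*(45/7) = 450/7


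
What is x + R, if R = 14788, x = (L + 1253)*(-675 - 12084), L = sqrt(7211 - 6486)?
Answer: -15972239 - 63795*sqrt(29) ≈ -1.6316e+7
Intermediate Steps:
L = 5*sqrt(29) (L = sqrt(725) = 5*sqrt(29) ≈ 26.926)
x = -15987027 - 63795*sqrt(29) (x = (5*sqrt(29) + 1253)*(-675 - 12084) = (1253 + 5*sqrt(29))*(-12759) = -15987027 - 63795*sqrt(29) ≈ -1.6331e+7)
x + R = (-15987027 - 63795*sqrt(29)) + 14788 = -15972239 - 63795*sqrt(29)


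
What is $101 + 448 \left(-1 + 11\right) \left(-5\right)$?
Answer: $-22299$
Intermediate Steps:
$101 + 448 \left(-1 + 11\right) \left(-5\right) = 101 + 448 \cdot 10 \left(-5\right) = 101 + 448 \left(-50\right) = 101 - 22400 = -22299$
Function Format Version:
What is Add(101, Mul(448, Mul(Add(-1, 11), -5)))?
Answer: -22299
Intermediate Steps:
Add(101, Mul(448, Mul(Add(-1, 11), -5))) = Add(101, Mul(448, Mul(10, -5))) = Add(101, Mul(448, -50)) = Add(101, -22400) = -22299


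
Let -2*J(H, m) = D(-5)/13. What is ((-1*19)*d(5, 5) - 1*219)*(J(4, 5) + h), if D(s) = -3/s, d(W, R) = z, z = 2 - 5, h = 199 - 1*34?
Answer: -1737207/65 ≈ -26726.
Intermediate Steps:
h = 165 (h = 199 - 34 = 165)
z = -3
d(W, R) = -3
J(H, m) = -3/130 (J(H, m) = -(-3/(-5))/(2*13) = -(-3*(-⅕))/(2*13) = -3/(10*13) = -½*3/65 = -3/130)
((-1*19)*d(5, 5) - 1*219)*(J(4, 5) + h) = (-1*19*(-3) - 1*219)*(-3/130 + 165) = (-19*(-3) - 219)*(21447/130) = (57 - 219)*(21447/130) = -162*21447/130 = -1737207/65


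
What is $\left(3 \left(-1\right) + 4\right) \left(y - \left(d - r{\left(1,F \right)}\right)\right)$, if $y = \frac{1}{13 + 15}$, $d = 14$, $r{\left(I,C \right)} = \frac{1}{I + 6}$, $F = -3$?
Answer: $- \frac{387}{28} \approx -13.821$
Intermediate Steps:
$r{\left(I,C \right)} = \frac{1}{6 + I}$
$y = \frac{1}{28} \approx 0.035714$
$\left(3 \left(-1\right) + 4\right) \left(y - \left(d - r{\left(1,F \right)}\right)\right) = \left(3 \left(-1\right) + 4\right) \left(\frac{1}{28} + \left(\frac{1}{6 + 1} - 14\right)\right) = \left(-3 + 4\right) \left(\frac{1}{28} - \left(14 - \frac{1}{7}\right)\right) = 1 \left(\frac{1}{28} + \left(\frac{1}{7} - 14\right)\right) = 1 \left(\frac{1}{28} - \frac{97}{7}\right) = 1 \left(- \frac{387}{28}\right) = - \frac{387}{28}$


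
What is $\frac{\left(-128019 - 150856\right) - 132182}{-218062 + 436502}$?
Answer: $- \frac{411057}{218440} \approx -1.8818$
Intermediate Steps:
$\frac{\left(-128019 - 150856\right) - 132182}{-218062 + 436502} = \frac{\left(-128019 - 150856\right) - 132182}{218440} = \left(-278875 - 132182\right) \frac{1}{218440} = \left(-411057\right) \frac{1}{218440} = - \frac{411057}{218440}$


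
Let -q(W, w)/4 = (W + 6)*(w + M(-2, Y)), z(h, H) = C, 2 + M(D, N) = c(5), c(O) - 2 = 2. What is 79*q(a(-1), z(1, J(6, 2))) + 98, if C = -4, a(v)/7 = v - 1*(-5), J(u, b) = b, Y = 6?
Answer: 21586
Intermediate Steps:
c(O) = 4 (c(O) = 2 + 2 = 4)
M(D, N) = 2 (M(D, N) = -2 + 4 = 2)
a(v) = 35 + 7*v (a(v) = 7*(v - 1*(-5)) = 7*(v + 5) = 7*(5 + v) = 35 + 7*v)
z(h, H) = -4
q(W, w) = -4*(2 + w)*(6 + W) (q(W, w) = -4*(W + 6)*(w + 2) = -4*(6 + W)*(2 + w) = -4*(2 + w)*(6 + W))
79*q(a(-1), z(1, J(6, 2))) + 98 = 79*(-48 - 24*(-4) - 8*(35 + 7*(-1)) - 4*(35 + 7*(-1))*(-4)) + 98 = 79*(-48 + 96 - 8*(35 - 7) - 4*(35 - 7)*(-4)) + 98 = 79*(-48 + 96 - 8*28 - 4*28*(-4)) + 98 = 79*(-48 + 96 - 224 + 448) + 98 = 79*272 + 98 = 21488 + 98 = 21586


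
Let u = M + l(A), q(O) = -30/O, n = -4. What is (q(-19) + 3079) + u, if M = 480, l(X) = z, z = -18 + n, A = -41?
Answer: 67233/19 ≈ 3538.6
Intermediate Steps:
z = -22 (z = -18 - 4 = -22)
l(X) = -22
u = 458 (u = 480 - 22 = 458)
(q(-19) + 3079) + u = (-30/(-19) + 3079) + 458 = (-30*(-1/19) + 3079) + 458 = (30/19 + 3079) + 458 = 58531/19 + 458 = 67233/19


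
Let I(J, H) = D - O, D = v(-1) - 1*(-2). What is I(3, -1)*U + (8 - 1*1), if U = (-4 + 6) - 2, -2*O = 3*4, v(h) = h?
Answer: 7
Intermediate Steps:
O = -6 (O = -3*4/2 = -½*12 = -6)
U = 0 (U = 2 - 2 = 0)
D = 1 (D = -1 - 1*(-2) = -1 + 2 = 1)
I(J, H) = 7 (I(J, H) = 1 - 1*(-6) = 1 + 6 = 7)
I(3, -1)*U + (8 - 1*1) = 7*0 + (8 - 1*1) = 0 + (8 - 1) = 0 + 7 = 7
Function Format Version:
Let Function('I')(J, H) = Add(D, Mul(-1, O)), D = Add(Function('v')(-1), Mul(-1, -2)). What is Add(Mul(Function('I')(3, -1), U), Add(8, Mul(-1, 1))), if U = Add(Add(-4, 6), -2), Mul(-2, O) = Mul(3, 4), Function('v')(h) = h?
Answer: 7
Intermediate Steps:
O = -6 (O = Mul(Rational(-1, 2), Mul(3, 4)) = Mul(Rational(-1, 2), 12) = -6)
U = 0 (U = Add(2, -2) = 0)
D = 1 (D = Add(-1, Mul(-1, -2)) = Add(-1, 2) = 1)
Function('I')(J, H) = 7 (Function('I')(J, H) = Add(1, Mul(-1, -6)) = Add(1, 6) = 7)
Add(Mul(Function('I')(3, -1), U), Add(8, Mul(-1, 1))) = Add(Mul(7, 0), Add(8, Mul(-1, 1))) = Add(0, Add(8, -1)) = Add(0, 7) = 7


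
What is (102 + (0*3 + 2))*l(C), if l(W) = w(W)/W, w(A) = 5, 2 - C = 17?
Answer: -104/3 ≈ -34.667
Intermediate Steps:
C = -15 (C = 2 - 1*17 = 2 - 17 = -15)
l(W) = 5/W
(102 + (0*3 + 2))*l(C) = (102 + (0*3 + 2))*(5/(-15)) = (102 + (0 + 2))*(5*(-1/15)) = (102 + 2)*(-⅓) = 104*(-⅓) = -104/3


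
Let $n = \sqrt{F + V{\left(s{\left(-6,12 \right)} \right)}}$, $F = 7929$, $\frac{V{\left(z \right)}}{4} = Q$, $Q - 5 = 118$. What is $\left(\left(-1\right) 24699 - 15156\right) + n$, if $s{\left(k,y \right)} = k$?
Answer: $-39855 + \sqrt{8421} \approx -39763.0$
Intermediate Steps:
$Q = 123$ ($Q = 5 + 118 = 123$)
$V{\left(z \right)} = 492$ ($V{\left(z \right)} = 4 \cdot 123 = 492$)
$n = \sqrt{8421}$ ($n = \sqrt{7929 + 492} = \sqrt{8421} \approx 91.766$)
$\left(\left(-1\right) 24699 - 15156\right) + n = \left(\left(-1\right) 24699 - 15156\right) + \sqrt{8421} = \left(-24699 - 15156\right) + \sqrt{8421} = -39855 + \sqrt{8421}$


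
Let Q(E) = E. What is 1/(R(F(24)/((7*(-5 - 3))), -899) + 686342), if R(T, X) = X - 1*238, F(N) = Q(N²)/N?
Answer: 1/685205 ≈ 1.4594e-6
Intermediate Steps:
F(N) = N (F(N) = N²/N = N)
R(T, X) = -238 + X (R(T, X) = X - 238 = -238 + X)
1/(R(F(24)/((7*(-5 - 3))), -899) + 686342) = 1/((-238 - 899) + 686342) = 1/(-1137 + 686342) = 1/685205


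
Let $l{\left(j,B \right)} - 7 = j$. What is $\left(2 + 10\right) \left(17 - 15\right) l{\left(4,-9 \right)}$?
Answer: $264$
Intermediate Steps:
$l{\left(j,B \right)} = 7 + j$
$\left(2 + 10\right) \left(17 - 15\right) l{\left(4,-9 \right)} = \left(2 + 10\right) \left(17 - 15\right) \left(7 + 4\right) = 12 \cdot 2 \cdot 11 = 24 \cdot 11 = 264$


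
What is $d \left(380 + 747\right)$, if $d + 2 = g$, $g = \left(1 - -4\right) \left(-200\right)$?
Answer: $-1129254$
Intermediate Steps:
$g = -1000$ ($g = \left(1 + 4\right) \left(-200\right) = 5 \left(-200\right) = -1000$)
$d = -1002$ ($d = -2 - 1000 = -1002$)
$d \left(380 + 747\right) = - 1002 \left(380 + 747\right) = \left(-1002\right) 1127 = -1129254$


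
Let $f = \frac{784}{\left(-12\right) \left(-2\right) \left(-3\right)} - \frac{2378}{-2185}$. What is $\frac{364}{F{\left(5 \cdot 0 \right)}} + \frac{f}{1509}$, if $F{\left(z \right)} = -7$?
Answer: $- \frac{1543265948}{29674485} \approx -52.006$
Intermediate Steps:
$f = - \frac{192728}{19665}$ ($f = \frac{784}{24 \left(-3\right)} - - \frac{2378}{2185} = \frac{784}{-72} + \frac{2378}{2185} = 784 \left(- \frac{1}{72}\right) + \frac{2378}{2185} = - \frac{98}{9} + \frac{2378}{2185} = - \frac{192728}{19665} \approx -9.8006$)
$\frac{364}{F{\left(5 \cdot 0 \right)}} + \frac{f}{1509} = \frac{364}{-7} - \frac{192728}{19665 \cdot 1509} = 364 \left(- \frac{1}{7}\right) - \frac{192728}{29674485} = -52 - \frac{192728}{29674485} = - \frac{1543265948}{29674485}$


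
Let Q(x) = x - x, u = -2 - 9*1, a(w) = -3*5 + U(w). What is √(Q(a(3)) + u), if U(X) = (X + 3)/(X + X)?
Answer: I*√11 ≈ 3.3166*I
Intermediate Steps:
U(X) = (3 + X)/(2*X) (U(X) = (3 + X)/((2*X)) = (3 + X)*(1/(2*X)) = (3 + X)/(2*X))
a(w) = -15 + (3 + w)/(2*w) (a(w) = -3*5 + (3 + w)/(2*w) = -15 + (3 + w)/(2*w))
u = -11 (u = -2 - 9 = -11)
Q(x) = 0
√(Q(a(3)) + u) = √(0 - 11) = √(-11) = I*√11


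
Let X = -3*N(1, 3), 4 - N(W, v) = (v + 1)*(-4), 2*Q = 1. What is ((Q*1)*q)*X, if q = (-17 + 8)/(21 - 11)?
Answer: 27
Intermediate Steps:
Q = 1/2 (Q = (1/2)*1 = 1/2 ≈ 0.50000)
N(W, v) = 8 + 4*v (N(W, v) = 4 - (v + 1)*(-4) = 4 - (1 + v)*(-4) = 4 - (-4 - 4*v) = 4 + (4 + 4*v) = 8 + 4*v)
X = -60 (X = -3*(8 + 4*3) = -3*(8 + 12) = -3*20 = -60)
q = -9/10 ≈ -0.90000
((Q*1)*q)*X = (((1/2)*1)*(-9/10))*(-60) = ((1/2)*(-9/10))*(-60) = -9/20*(-60) = 27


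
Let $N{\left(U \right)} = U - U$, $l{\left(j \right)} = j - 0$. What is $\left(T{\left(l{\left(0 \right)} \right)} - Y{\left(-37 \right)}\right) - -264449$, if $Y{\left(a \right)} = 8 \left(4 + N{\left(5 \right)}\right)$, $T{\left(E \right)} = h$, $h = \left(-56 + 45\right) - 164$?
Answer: $264242$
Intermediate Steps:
$l{\left(j \right)} = j$ ($l{\left(j \right)} = j + 0 = j$)
$N{\left(U \right)} = 0$
$h = -175$ ($h = -11 - 164 = -175$)
$T{\left(E \right)} = -175$
$Y{\left(a \right)} = 32$ ($Y{\left(a \right)} = 8 \left(4 + 0\right) = 8 \cdot 4 = 32$)
$\left(T{\left(l{\left(0 \right)} \right)} - Y{\left(-37 \right)}\right) - -264449 = \left(-175 - 32\right) - -264449 = \left(-175 - 32\right) + 264449 = -207 + 264449 = 264242$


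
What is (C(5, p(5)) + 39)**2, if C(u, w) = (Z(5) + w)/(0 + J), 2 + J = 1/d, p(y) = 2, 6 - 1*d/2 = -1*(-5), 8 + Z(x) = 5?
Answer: 14161/9 ≈ 1573.4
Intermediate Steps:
Z(x) = -3 (Z(x) = -8 + 5 = -3)
d = 2 (d = 12 - (-2)*(-5) = 12 - 2*5 = 12 - 10 = 2)
J = -3/2 (J = -2 + 1/2 = -3/2 ≈ -1.5000)
C(u, w) = 2 - 2*w/3 (C(u, w) = (-3 + w)/(0 - 3/2) = (-3 + w)/(-3/2) = (-3 + w)*(-2/3) = 2 - 2*w/3)
(C(5, p(5)) + 39)**2 = ((2 - 2/3*2) + 39)**2 = ((2 - 4/3) + 39)**2 = (2/3 + 39)**2 = (119/3)**2 = 14161/9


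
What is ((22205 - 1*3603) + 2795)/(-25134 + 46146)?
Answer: 21397/21012 ≈ 1.0183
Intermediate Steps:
((22205 - 1*3603) + 2795)/(-25134 + 46146) = ((22205 - 3603) + 2795)/21012 = (18602 + 2795)*(1/21012) = 21397*(1/21012) = 21397/21012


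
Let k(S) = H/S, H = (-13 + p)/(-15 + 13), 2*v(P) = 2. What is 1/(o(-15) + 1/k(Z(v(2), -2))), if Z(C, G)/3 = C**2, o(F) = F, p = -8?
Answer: -7/103 ≈ -0.067961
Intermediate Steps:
v(P) = 1 (v(P) = (1/2)*2 = 1)
H = 21/2 (H = (-13 - 8)/(-15 + 13) = -21/(-2) = -21*(-1/2) = 21/2 ≈ 10.500)
Z(C, G) = 3*C**2
k(S) = 21/(2*S)
1/(o(-15) + 1/k(Z(v(2), -2))) = 1/(-15 + 1/(21/(2*((3*1**2))))) = 1/(-15 + 1/(21/(2*((3*1))))) = 1/(-15 + 1/((21/2)/3)) = 1/(-15 + 1/((21/2)*(1/3))) = 1/(-15 + 1/(7/2)) = 1/(-15 + 2/7) = 1/(-103/7) = -7/103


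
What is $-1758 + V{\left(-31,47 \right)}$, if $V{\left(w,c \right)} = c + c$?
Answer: $-1664$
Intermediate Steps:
$V{\left(w,c \right)} = 2 c$
$-1758 + V{\left(-31,47 \right)} = -1758 + 2 \cdot 47 = -1758 + 94 = -1664$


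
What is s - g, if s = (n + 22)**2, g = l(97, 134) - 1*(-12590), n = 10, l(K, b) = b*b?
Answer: -29522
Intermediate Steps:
l(K, b) = b**2
g = 30546 (g = 134**2 - 1*(-12590) = 17956 + 12590 = 30546)
s = 1024 (s = (10 + 22)**2 = 32**2 = 1024)
s - g = 1024 - 1*30546 = 1024 - 30546 = -29522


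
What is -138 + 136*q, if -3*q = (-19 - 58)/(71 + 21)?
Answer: -6904/69 ≈ -100.06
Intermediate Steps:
q = 77/276 (q = -(-19 - 58)/(3*(71 + 21)) = -(-77)/(3*92) = -1/3*(-77/92) = 77/276 ≈ 0.27899)
-138 + 136*q = -138 + 136*(77/276) = -138 + 2618/69 = -6904/69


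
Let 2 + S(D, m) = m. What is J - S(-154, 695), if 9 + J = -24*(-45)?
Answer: 378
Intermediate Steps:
J = 1071 (J = -9 - 24*(-45) = -9 + 1080 = 1071)
S(D, m) = -2 + m
J - S(-154, 695) = 1071 - (-2 + 695) = 1071 - 1*693 = 1071 - 693 = 378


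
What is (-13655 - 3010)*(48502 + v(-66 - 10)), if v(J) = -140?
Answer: -805952730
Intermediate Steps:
(-13655 - 3010)*(48502 + v(-66 - 10)) = (-13655 - 3010)*(48502 - 140) = -16665*48362 = -805952730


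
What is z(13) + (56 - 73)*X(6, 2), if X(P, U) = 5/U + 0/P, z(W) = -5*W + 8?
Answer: -199/2 ≈ -99.500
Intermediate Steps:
z(W) = 8 - 5*W
X(P, U) = 5/U (X(P, U) = 5/U + 0 = 5/U)
z(13) + (56 - 73)*X(6, 2) = (8 - 5*13) + (56 - 73)*(5/2) = (8 - 65) - 85/2 = -57 - 17*5/2 = -57 - 85/2 = -199/2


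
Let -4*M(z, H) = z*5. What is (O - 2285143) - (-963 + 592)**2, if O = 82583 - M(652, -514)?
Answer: -2339386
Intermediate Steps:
M(z, H) = -5*z/4 (M(z, H) = -z*5/4 = -5*z/4)
O = 83398 (O = 82583 - (-5)*652/4 = 82583 - 1*(-815) = 82583 + 815 = 83398)
(O - 2285143) - (-963 + 592)**2 = (83398 - 2285143) - (-963 + 592)**2 = -2201745 - 1*(-371)**2 = -2201745 - 1*137641 = -2201745 - 137641 = -2339386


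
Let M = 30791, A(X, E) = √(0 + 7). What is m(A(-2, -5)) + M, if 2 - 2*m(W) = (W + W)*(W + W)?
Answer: 30778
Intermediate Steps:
A(X, E) = √7
m(W) = 1 - 2*W² (m(W) = 1 - (W + W)*(W + W)/2 = 1 - 2*W*2*W/2 = 1 - 2*W²)
m(A(-2, -5)) + M = (1 - 2*(√7)²) + 30791 = (1 - 2*7) + 30791 = (1 - 14) + 30791 = -13 + 30791 = 30778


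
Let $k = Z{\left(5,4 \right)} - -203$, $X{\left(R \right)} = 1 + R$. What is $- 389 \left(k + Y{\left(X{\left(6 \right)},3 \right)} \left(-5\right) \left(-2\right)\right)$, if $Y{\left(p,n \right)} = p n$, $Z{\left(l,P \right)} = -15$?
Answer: $-154822$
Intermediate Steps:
$Y{\left(p,n \right)} = n p$
$k = 188$ ($k = -15 - -203 = -15 + 203 = 188$)
$- 389 \left(k + Y{\left(X{\left(6 \right)},3 \right)} \left(-5\right) \left(-2\right)\right) = - 389 \left(188 + 3 \left(1 + 6\right) \left(-5\right) \left(-2\right)\right) = - 389 \left(188 + 3 \cdot 7 \left(-5\right) \left(-2\right)\right) = - 389 \left(188 + 21 \left(-5\right) \left(-2\right)\right) = - 389 \left(188 - -210\right) = - 389 \left(188 + 210\right) = \left(-389\right) 398 = -154822$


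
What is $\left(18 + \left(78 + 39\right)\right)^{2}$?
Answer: $18225$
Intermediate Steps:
$\left(18 + \left(78 + 39\right)\right)^{2} = \left(18 + 117\right)^{2} = 135^{2} = 18225$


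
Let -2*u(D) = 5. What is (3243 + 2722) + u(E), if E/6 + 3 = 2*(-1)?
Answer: 11925/2 ≈ 5962.5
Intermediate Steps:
E = -30 (E = -18 + 6*(2*(-1)) = -18 + 6*(-2) = -18 - 12 = -30)
u(D) = -5/2 (u(D) = -½*5 = -5/2)
(3243 + 2722) + u(E) = (3243 + 2722) - 5/2 = 5965 - 5/2 = 11925/2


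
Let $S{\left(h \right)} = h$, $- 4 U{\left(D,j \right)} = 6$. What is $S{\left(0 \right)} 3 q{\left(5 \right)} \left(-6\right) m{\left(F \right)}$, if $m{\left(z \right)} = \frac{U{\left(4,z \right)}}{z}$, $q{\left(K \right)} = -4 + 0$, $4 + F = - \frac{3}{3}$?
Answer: $0$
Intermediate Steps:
$F = -5$ ($F = -4 - \frac{3}{3} = -4 - 1 = -5$)
$q{\left(K \right)} = -4$
$U{\left(D,j \right)} = - \frac{3}{2}$ ($U{\left(D,j \right)} = \left(- \frac{1}{4}\right) 6 = - \frac{3}{2}$)
$m{\left(z \right)} = - \frac{3}{2 z}$
$S{\left(0 \right)} 3 q{\left(5 \right)} \left(-6\right) m{\left(F \right)} = 0 \cdot 3 \left(-4\right) \left(-6\right) \left(- \frac{3}{2 \left(-5\right)}\right) = 0 \left(-4\right) \left(-6\right) \left(\left(- \frac{3}{2}\right) \left(- \frac{1}{5}\right)\right) = 0 \left(-6\right) \frac{3}{10} = 0 \cdot \frac{3}{10} = 0$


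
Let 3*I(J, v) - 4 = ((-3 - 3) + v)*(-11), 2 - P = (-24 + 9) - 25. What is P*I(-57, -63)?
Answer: 10682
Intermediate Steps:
P = 42 (P = 2 - ((-24 + 9) - 25) = 2 - (-15 - 25) = 2 - 1*(-40) = 2 + 40 = 42)
I(J, v) = 70/3 - 11*v/3 (I(J, v) = 4/3 + (((-3 - 3) + v)*(-11))/3 = 4/3 + ((-6 + v)*(-11))/3 = 4/3 + (66 - 11*v)/3 = 4/3 + (22 - 11*v/3) = 70/3 - 11*v/3)
P*I(-57, -63) = 42*(70/3 - 11/3*(-63)) = 42*(70/3 + 231) = 42*(763/3) = 10682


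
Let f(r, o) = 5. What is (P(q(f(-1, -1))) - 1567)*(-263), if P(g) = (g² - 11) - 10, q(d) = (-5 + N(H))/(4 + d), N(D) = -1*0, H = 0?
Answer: 33822589/81 ≈ 4.1756e+5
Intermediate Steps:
N(D) = 0
q(d) = -5/(4 + d) (q(d) = (-5 + 0)/(4 + d) = -5/(4 + d))
P(g) = -21 + g² (P(g) = (-11 + g²) - 10 = -21 + g²)
(P(q(f(-1, -1))) - 1567)*(-263) = ((-21 + (-5/(4 + 5))²) - 1567)*(-263) = ((-21 + (-5/9)²) - 1567)*(-263) = ((-21 + 25/81) - 1567)*(-263) = (-1676/81 - 1567)*(-263) = -128603/81*(-263) = 33822589/81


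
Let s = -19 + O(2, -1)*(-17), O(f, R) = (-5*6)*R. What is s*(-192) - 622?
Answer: 100946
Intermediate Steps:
O(f, R) = -30*R
s = -529 (s = -19 - 30*(-1)*(-17) = -19 + 30*(-17) = -19 - 510 = -529)
s*(-192) - 622 = -529*(-192) - 622 = 101568 - 622 = 100946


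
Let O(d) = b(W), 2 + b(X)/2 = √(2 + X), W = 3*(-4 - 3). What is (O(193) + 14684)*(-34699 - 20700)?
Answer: -813257320 - 110798*I*√19 ≈ -8.1326e+8 - 4.8296e+5*I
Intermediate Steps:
W = -21 (W = 3*(-7) = -21)
b(X) = -4 + 2*√(2 + X)
O(d) = -4 + 2*I*√19 (O(d) = -4 + 2*√(2 - 21) = -4 + 2*√(-19) = -4 + 2*(I*√19) = -4 + 2*I*√19)
(O(193) + 14684)*(-34699 - 20700) = ((-4 + 2*I*√19) + 14684)*(-34699 - 20700) = (14680 + 2*I*√19)*(-55399) = -813257320 - 110798*I*√19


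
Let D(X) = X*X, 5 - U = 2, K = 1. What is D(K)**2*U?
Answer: 3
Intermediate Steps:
U = 3 (U = 5 - 1*2 = 5 - 2 = 3)
D(X) = X**2
D(K)**2*U = (1**2)**2*3 = 1**2*3 = 1*3 = 3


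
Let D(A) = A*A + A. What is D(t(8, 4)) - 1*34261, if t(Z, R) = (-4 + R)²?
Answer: -34261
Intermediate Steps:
D(A) = A + A² (D(A) = A² + A = A + A²)
D(t(8, 4)) - 1*34261 = (-4 + 4)²*(1 + (-4 + 4)²) - 1*34261 = 0²*(1 + 0²) - 34261 = 0*(1 + 0) - 34261 = 0*1 - 34261 = 0 - 34261 = -34261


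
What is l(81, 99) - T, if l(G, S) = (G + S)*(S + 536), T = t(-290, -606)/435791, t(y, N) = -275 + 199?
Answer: 49810911376/435791 ≈ 1.1430e+5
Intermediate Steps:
t(y, N) = -76
T = -76/435791 ≈ -0.00017440
l(G, S) = (536 + S)*(G + S) (l(G, S) = (G + S)*(536 + S) = (536 + S)*(G + S))
l(81, 99) - T = (99² + 536*81 + 536*99 + 81*99) - 1*(-76/435791) = (9801 + 43416 + 53064 + 8019) + 76/435791 = 114300 + 76/435791 = 49810911376/435791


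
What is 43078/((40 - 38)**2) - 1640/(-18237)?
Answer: 392810023/36474 ≈ 10770.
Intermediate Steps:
43078/((40 - 38)**2) - 1640/(-18237) = 43078/(2**2) - 1640*(-1/18237) = 43078/4 + 1640/18237 = 43078*(1/4) + 1640/18237 = 21539/2 + 1640/18237 = 392810023/36474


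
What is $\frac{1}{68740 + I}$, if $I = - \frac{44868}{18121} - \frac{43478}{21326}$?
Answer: $\frac{193224223}{13281360729117} \approx 1.4549 \cdot 10^{-5}$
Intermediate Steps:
$I = - \frac{872359903}{193224223}$ ($I = \left(-44868\right) \frac{1}{18121} - \frac{21739}{10663} = - \frac{44868}{18121} - \frac{21739}{10663} = - \frac{872359903}{193224223} \approx -4.5148$)
$\frac{1}{68740 + I} = \frac{1}{68740 - \frac{872359903}{193224223}} = \frac{1}{\frac{13281360729117}{193224223}} = \frac{193224223}{13281360729117}$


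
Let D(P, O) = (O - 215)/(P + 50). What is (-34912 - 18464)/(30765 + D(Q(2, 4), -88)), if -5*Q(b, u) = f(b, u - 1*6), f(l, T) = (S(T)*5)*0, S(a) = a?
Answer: -889600/512649 ≈ -1.7353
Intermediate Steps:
f(l, T) = 0 (f(l, T) = (T*5)*0 = (5*T)*0 = 0)
Q(b, u) = 0 (Q(b, u) = -⅕*0 = 0)
D(P, O) = (-215 + O)/(50 + P)
(-34912 - 18464)/(30765 + D(Q(2, 4), -88)) = (-34912 - 18464)/(30765 + (-215 - 88)/(50 + 0)) = -53376/(30765 - 303/50) = -53376/1537947/50 = -53376*50/1537947 = -889600/512649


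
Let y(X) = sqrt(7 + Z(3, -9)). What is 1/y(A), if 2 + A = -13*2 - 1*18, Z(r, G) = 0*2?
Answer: sqrt(7)/7 ≈ 0.37796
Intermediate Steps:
Z(r, G) = 0
A = -46 (A = -2 + (-13*2 - 1*18) = -2 + (-26 - 18) = -2 - 44 = -46)
y(X) = sqrt(7) (y(X) = sqrt(7 + 0) = sqrt(7))
1/y(A) = 1/(sqrt(7)) = sqrt(7)/7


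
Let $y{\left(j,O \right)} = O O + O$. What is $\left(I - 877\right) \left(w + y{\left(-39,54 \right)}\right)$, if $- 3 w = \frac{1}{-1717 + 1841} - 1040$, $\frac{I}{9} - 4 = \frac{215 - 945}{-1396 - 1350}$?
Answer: $- \frac{355151509748}{127689} \approx -2.7814 \cdot 10^{6}$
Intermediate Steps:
$y{\left(j,O \right)} = O + O^{2}$ ($y{\left(j,O \right)} = O^{2} + O = O + O^{2}$)
$I = \frac{52713}{1373}$ ($I = 36 + 9 \frac{215 - 945}{-1396 - 1350} = 36 + 9 \left(- \frac{730}{-2746}\right) = 36 + 9 \left(\left(-730\right) \left(- \frac{1}{2746}\right)\right) = 36 + 9 \cdot \frac{365}{1373} = 36 + \frac{3285}{1373} = \frac{52713}{1373} \approx 38.393$)
$w = \frac{128959}{372}$ ($w = - \frac{\frac{1}{-1717 + 1841} - 1040}{3} = - \frac{\frac{1}{124} - 1040}{3} = \left(- \frac{1}{3}\right) \left(- \frac{128959}{124}\right) = \frac{128959}{372} \approx 346.66$)
$\left(I - 877\right) \left(w + y{\left(-39,54 \right)}\right) = \left(\frac{52713}{1373} - 877\right) \left(\frac{128959}{372} + 54 \left(1 + 54\right)\right) = - \frac{1151408 \left(\frac{128959}{372} + 54 \cdot 55\right)}{1373} = - \frac{1151408 \left(\frac{128959}{372} + 2970\right)}{1373} = \left(- \frac{1151408}{1373}\right) \frac{1233799}{372} = - \frac{355151509748}{127689}$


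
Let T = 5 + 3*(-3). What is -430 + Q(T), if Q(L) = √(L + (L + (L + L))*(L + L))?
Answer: -430 + 2*√23 ≈ -420.41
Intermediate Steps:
T = -4 (T = 5 - 9 = -4)
Q(L) = √(L + 6*L²) (Q(L) = √(L + (L + 2*L)*(2*L)) = √(L + (3*L)*(2*L)) = √(L + 6*L²))
-430 + Q(T) = -430 + √(-4*(1 + 6*(-4))) = -430 + √(-4*(1 - 24)) = -430 + √(-4*(-23)) = -430 + √92 = -430 + 2*√23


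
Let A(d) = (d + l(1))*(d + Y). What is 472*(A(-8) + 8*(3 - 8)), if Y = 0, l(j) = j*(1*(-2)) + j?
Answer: 15104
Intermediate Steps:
l(j) = -j (l(j) = j*(-2) + j = -2*j + j = -j)
A(d) = d*(-1 + d) (A(d) = (d - 1*1)*(d + 0) = (d - 1)*d = (-1 + d)*d = d*(-1 + d))
472*(A(-8) + 8*(3 - 8)) = 472*(-8*(-1 - 8) + 8*(3 - 8)) = 472*(-8*(-9) + 8*(-5)) = 472*(72 - 40) = 472*32 = 15104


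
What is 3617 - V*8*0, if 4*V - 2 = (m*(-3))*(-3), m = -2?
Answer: 3617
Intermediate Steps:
V = -4 (V = 1/2 + (-2*(-3)*(-3))/4 = 1/2 + (6*(-3))/4 = 1/2 + (1/4)*(-18) = 1/2 - 9/2 = -4)
3617 - V*8*0 = 3617 - (-4*8)*0 = 3617 - (-32)*0 = 3617 - 1*0 = 3617 + 0 = 3617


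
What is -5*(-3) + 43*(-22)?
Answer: -931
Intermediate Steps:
-5*(-3) + 43*(-22) = 15 - 946 = -931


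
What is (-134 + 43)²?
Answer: 8281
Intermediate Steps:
(-134 + 43)² = (-91)² = 8281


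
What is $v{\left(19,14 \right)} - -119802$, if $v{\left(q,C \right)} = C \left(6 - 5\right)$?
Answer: $119816$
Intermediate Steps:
$v{\left(q,C \right)} = C$ ($v{\left(q,C \right)} = C 1 = C$)
$v{\left(19,14 \right)} - -119802 = 14 - -119802 = 14 + 119802 = 119816$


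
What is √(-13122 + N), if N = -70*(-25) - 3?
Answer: 5*I*√455 ≈ 106.65*I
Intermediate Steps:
N = 1747 (N = 1750 - 3 = 1747)
√(-13122 + N) = √(-13122 + 1747) = √(-11375) = 5*I*√455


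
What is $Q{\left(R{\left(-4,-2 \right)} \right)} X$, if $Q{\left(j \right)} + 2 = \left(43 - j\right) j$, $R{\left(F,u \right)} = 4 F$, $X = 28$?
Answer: $-26488$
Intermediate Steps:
$Q{\left(j \right)} = -2 + j \left(43 - j\right)$ ($Q{\left(j \right)} = -2 + \left(43 - j\right) j = -2 + j \left(43 - j\right)$)
$Q{\left(R{\left(-4,-2 \right)} \right)} X = \left(-2 - \left(4 \left(-4\right)\right)^{2} + 43 \cdot 4 \left(-4\right)\right) 28 = \left(-2 - \left(-16\right)^{2} + 43 \left(-16\right)\right) 28 = \left(-2 - 256 - 688\right) 28 = \left(-946\right) 28 = -26488$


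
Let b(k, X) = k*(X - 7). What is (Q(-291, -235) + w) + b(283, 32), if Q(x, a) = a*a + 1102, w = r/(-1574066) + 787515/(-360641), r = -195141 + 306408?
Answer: 2768485161480375/43667133562 ≈ 63400.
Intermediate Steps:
r = 111267
b(k, X) = k*(-7 + X)
w = -98440617549/43667133562 (w = 111267/(-1574066) + 787515/(-360641) = 111267*(-1/1574066) + 787515*(-1/360641) = -8559/121082 - 787515/360641 = -98440617549/43667133562 ≈ -2.2543)
Q(x, a) = 1102 + a² (Q(x, a) = a² + 1102 = 1102 + a²)
(Q(-291, -235) + w) + b(283, 32) = ((1102 + (-235)²) - 98440617549/43667133562) + 283*(-7 + 32) = ((1102 + 55225) - 98440617549/43667133562) + 283*25 = (56327 - 98440617549/43667133562) + 7075 = 2459540191529225/43667133562 + 7075 = 2768485161480375/43667133562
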